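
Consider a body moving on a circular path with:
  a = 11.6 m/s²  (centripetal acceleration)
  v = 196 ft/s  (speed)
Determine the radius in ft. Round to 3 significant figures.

1010 ft

Solving a = v²/r for r: r = v²/a.
a = 11.6 m/s²; v = 196 ft/s = 59.74 m/s.
r = 307.7 m
307.7 m × (1 ft / 0.3048 m) = 1009 ft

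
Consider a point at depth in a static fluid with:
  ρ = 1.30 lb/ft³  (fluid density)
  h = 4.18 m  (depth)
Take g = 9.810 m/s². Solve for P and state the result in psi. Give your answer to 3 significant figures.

0.124 psi

Directly: P = ρgh.
ρ = 1.30 lb/ft³ = 20.82 kg/m³; h = 4.18 m; g = 9.810 m/s².
P = 853.9 Pa  (the unit combination reduces to kg/(m·s²) = Pa)
853.9 Pa × (1 psi / 6895 Pa) = 0.1238 psi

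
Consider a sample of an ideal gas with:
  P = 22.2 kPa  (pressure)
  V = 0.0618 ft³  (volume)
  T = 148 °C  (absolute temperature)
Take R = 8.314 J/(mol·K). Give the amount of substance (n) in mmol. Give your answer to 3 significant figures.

11.1 mmol

Solving PV = nRT for n: n = PV/(RT).
P = 22.2 kPa = 22200 Pa; V = 0.0618 ft³ = 0.001750 m³; T = 148 °C = 421.1 K; R = 8.314 J/(mol·K).
n = 0.01110 mol
0.01110 mol × (1 mmol / 0.001000 mol) = 11.10 mmol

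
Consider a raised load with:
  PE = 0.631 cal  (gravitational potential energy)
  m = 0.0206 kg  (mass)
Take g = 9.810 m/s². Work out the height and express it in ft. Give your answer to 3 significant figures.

42.9 ft

Rearranging PE = m·g·h for h: h = PE/(m·g).
PE = 0.631 cal = 2.640 J; m = 0.0206 kg; g = 9.810 m/s².
h = 13.06 m
13.06 m × (1 ft / 0.3048 m) = 42.86 ft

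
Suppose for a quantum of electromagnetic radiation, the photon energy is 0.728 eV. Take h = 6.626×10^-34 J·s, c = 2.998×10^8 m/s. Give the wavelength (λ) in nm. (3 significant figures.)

Solving E = h·c/λ for λ: λ = hc/E.
E = 0.728 eV = 1.166×10^-19 J; h = 6.626×10^-34 J·s; c = 2.998×10^8 m/s.
λ = 1.703×10^-6 m
1.703×10^-6 m × (1 nm / 1.000×10^-9 m) = 1703 nm

1700 nm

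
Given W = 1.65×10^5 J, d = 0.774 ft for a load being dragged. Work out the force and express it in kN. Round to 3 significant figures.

Rearranging: F = W/d.
W = 1.65×10^5 J; d = 0.774 ft = 0.2359 m.
F = 6.994×10^5 N  (the unit combination reduces to kg·m/s² = N)
6.994×10^5 N × (1 kN / 1000 N) = 699.4 kN

699 kN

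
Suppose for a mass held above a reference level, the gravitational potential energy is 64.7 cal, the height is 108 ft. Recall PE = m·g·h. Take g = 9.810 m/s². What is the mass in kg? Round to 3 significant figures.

0.838 kg

Solving PE = m·g·h for m: m = PE/(g·h).
PE = 64.7 cal = 270.7 J; h = 108 ft = 32.92 m; g = 9.810 m/s².
m = 0.8383 kg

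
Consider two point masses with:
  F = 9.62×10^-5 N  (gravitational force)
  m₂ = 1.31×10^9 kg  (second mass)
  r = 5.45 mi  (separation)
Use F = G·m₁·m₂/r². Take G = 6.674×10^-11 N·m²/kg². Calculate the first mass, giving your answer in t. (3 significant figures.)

84.6 t

From Newton's law of gravitation: m₁ = F·r²/(G·m₂).
F = 9.62×10^-5 N; m₂ = 1.31×10^9 kg; r = 5.45 mi = 8771 m; G = 6.674×10^-11 N·m²/kg².
m₁ = 84646 kg
84646 kg × (1 t / 1000 kg) = 84.65 t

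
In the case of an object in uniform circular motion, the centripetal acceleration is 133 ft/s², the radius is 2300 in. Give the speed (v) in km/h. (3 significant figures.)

175 km/h

Solving a = v²/r for v: v = √(a·r).
a = 133 ft/s² = 40.54 m/s²; r = 2300 in = 58.42 m.
v = 48.66 m/s
48.66 m/s × (1 km/h / 0.2778 m/s) = 175.2 km/h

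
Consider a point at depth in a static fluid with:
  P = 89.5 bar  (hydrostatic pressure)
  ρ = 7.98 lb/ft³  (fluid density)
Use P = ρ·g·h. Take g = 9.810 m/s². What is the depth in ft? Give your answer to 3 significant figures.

Solving P = ρ·g·h for h: h = P/(ρ·g).
P = 89.5 bar = 8.950×10^6 Pa; ρ = 7.98 lb/ft³ = 127.8 kg/m³; g = 9.810 m/s².
h = 7137 m
7137 m × (1 ft / 0.3048 m) = 23416 ft

23400 ft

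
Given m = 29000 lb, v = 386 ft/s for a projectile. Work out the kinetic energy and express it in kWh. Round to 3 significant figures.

KE is given directly by: KE = ½mv².
m = 29000 lb = 13154 kg; v = 386 ft/s = 117.7 m/s.
KE = 9.104×10^7 J
9.104×10^7 J × (1 kWh / 3.600×10^6 J) = 25.29 kWh

25.3 kWh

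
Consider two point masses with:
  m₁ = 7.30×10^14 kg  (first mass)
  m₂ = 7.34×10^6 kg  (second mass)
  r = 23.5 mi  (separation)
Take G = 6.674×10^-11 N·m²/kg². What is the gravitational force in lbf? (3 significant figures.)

56.2 lbf

From Newton's law of gravitation: F = Gm₁m₂/r².
m₁ = 7.30×10^14 kg; m₂ = 7.34×10^6 kg; r = 23.5 mi = 37820 m; G = 6.674×10^-11 N·m²/kg².
F = 250.0 N
250.0 N × (1 lbf / 4.448 N) = 56.21 lbf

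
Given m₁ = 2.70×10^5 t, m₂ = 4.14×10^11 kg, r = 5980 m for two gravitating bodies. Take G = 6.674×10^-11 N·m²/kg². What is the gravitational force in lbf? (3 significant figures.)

46.9 lbf

Directly: F = Gm₁m₂/r².
m₁ = 2.70×10^5 t = 2.700×10^8 kg; m₂ = 4.14×10^11 kg; r = 5980 m; G = 6.674×10^-11 N·m²/kg².
F = 208.6 N
208.6 N × (1 lbf / 4.448 N) = 46.90 lbf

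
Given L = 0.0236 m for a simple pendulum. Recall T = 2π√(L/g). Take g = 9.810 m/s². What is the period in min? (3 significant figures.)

Directly: T = 2π√(L/g).
L = 0.0236 m; g = 9.810 m/s².
T = 0.3082 s
0.3082 s × (1 min / 60.00 s) = 0.005136 min

0.00514 min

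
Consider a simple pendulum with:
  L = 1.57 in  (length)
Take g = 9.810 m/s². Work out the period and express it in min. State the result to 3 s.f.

0.00668 min

Directly: T = 2π√(L/g).
L = 1.57 in = 0.03988 m; g = 9.810 m/s².
T = 0.4006 s
0.4006 s × (1 min / 60.00 s) = 0.006677 min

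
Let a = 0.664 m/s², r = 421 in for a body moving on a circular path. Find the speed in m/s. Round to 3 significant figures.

2.66 m/s

Rearranging: v = √(a·r).
a = 0.664 m/s²; r = 421 in = 10.69 m.
v = 2.665 m/s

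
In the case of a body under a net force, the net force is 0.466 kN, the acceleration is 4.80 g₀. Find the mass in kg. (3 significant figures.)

Solving F = m·a for m: m = F/a.
F = 0.466 kN = 466.0 N; a = 4.80 g₀ = 47.07 m/s².
m = 9.900 kg

9.90 kg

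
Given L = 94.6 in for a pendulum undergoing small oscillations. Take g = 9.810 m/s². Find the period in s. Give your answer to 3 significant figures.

3.11 s

Directly: T = 2π√(L/g).
L = 94.6 in = 2.403 m; g = 9.810 m/s².
T = 3.110 s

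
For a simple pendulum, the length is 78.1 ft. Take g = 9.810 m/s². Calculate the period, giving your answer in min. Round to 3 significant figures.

T is given directly by: T = 2π√(L/g).
L = 78.1 ft = 23.80 m; g = 9.810 m/s².
T = 9.788 s
9.788 s × (1 min / 60.00 s) = 0.1631 min

0.163 min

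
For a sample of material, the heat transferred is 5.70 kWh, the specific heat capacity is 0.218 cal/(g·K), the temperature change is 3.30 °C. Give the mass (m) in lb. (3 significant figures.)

Rearranging Q = m·c·ΔT for m: m = Q/(c·ΔT).
Q = 5.70 kWh = 2.052×10^7 J; c = 0.218 cal/(g·K) = 912.1 J/(kg·K); ΔT = 3.30 °C = 3.300 K.
m = 6817 kg
6817 kg × (1 lb / 0.4536 kg) = 15030 lb

15000 lb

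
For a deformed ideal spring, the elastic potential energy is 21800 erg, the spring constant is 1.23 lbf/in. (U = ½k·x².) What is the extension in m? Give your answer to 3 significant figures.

Rearranging U = ½k·x² for x: x = √(2U/k).
U = 21800 erg = 0.002180 J; k = 1.23 lbf/in = 215.4 N/m.
x = 0.004499 m

0.00450 m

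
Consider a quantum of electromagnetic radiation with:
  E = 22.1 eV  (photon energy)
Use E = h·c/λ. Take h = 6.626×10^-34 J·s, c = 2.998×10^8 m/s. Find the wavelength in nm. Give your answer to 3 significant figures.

Rearranging E = h·c/λ for λ: λ = hc/E.
E = 22.1 eV = 3.541×10^-18 J; h = 6.626×10^-34 J·s; c = 2.998×10^8 m/s.
λ = 5.610×10^-8 m
5.610×10^-8 m × (1 nm / 1.000×10^-9 m) = 56.10 nm

56.1 nm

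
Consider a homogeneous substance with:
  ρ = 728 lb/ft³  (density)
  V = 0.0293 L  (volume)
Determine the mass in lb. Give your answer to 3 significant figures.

0.753 lb

Rearranging: m = ρV.
ρ = 728 lb/ft³ = 11661 kg/m³; V = 0.0293 L = 2.930×10^-5 m³.
m = 0.3417 kg
0.3417 kg × (1 lb / 0.4536 kg) = 0.7533 lb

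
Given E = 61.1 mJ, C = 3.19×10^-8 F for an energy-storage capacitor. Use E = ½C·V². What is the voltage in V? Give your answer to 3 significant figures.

Rearranging: V = √(2E/C).
E = 61.1 mJ = 0.06110 J; C = 3.19×10^-8 F.
V = 1957 V  (the unit combination reduces to kg·m²/(A·s³) = V)

1960 V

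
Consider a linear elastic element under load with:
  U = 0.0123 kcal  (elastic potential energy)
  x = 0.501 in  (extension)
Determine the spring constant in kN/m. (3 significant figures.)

636 kN/m

Solving U = ½k·x² for k: k = 2U/x².
U = 0.0123 kcal = 51.46 J; x = 0.501 in = 0.01273 m.
k = 6.356×10^5 N/m
6.356×10^5 N/m × (1 kN/m / 1000 N/m) = 635.6 kN/m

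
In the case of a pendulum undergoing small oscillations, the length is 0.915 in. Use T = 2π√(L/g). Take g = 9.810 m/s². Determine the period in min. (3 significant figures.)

Directly: T = 2π√(L/g).
L = 0.915 in = 0.02324 m; g = 9.810 m/s².
T = 0.3058 s
0.3058 s × (1 min / 60.00 s) = 0.005097 min

0.00510 min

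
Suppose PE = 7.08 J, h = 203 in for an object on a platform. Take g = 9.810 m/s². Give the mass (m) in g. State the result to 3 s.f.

Rearranging PE = m·g·h for m: m = PE/(g·h).
PE = 7.08 J; h = 203 in = 5.156 m; g = 9.810 m/s².
m = 0.1400 kg
0.1400 kg × (1 g / 0.001000 kg) = 140.0 g

140 g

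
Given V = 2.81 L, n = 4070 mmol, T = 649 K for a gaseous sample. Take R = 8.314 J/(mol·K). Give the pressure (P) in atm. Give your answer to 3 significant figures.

77.1 atm

Directly: P = nRT/V.
V = 2.81 L = 0.002810 m³; n = 4070 mmol = 4.070 mol; T = 649 K; R = 8.314 J/(mol·K).
P = 7.815×10^6 Pa
7.815×10^6 Pa × (1 atm / 1.013×10^5 Pa) = 77.13 atm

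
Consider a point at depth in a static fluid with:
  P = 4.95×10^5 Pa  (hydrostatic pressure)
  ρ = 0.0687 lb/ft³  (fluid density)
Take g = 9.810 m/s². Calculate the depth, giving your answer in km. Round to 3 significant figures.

Rearranging: h = P/(ρ·g).
P = 4.95×10^5 Pa; ρ = 0.0687 lb/ft³ = 1.100 kg/m³; g = 9.810 m/s².
h = 45852 m
45852 m × (1 km / 1000 m) = 45.85 km

45.9 km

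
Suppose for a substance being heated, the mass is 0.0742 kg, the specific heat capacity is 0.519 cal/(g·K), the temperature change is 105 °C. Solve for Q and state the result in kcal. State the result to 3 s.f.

Q is given directly by: Q = mcΔT.
m = 0.0742 kg; c = 0.519 cal/(g·K) = 2171 J/(kg·K); ΔT = 105 °C = 105.0 K.
Q = 16918 J
16918 J × (1 kcal / 4184 J) = 4.044 kcal

4.04 kcal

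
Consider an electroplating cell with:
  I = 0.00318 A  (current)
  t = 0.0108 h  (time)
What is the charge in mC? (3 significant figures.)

124 mC

q is given directly by: q = It.
I = 0.00318 A; t = 0.0108 h = 38.88 s.
q = 0.1236 C
0.1236 C × (1 mC / 0.001000 C) = 123.6 mC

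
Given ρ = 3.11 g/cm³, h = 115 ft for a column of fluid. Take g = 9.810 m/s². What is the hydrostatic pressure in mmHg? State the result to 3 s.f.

8020 mmHg

P is given directly by: P = ρgh.
ρ = 3.11 g/cm³ = 3110 kg/m³; h = 115 ft = 35.05 m; g = 9.810 m/s².
P = 1.069×10^6 Pa
1.069×10^6 Pa × (1 mmHg / 133.3 Pa) = 8021 mmHg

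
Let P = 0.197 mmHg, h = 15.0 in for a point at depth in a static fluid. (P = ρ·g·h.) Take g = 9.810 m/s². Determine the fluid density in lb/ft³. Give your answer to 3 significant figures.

0.439 lb/ft³

Rearranging P = ρ·g·h for ρ: ρ = P/(g·h).
P = 0.197 mmHg = 26.26 Pa; h = 15.0 in = 0.3810 m; g = 9.810 m/s².
ρ = 7.027 kg/m³
7.027 kg/m³ × (1 lb/ft³ / 16.02 kg/m³) = 0.4387 lb/ft³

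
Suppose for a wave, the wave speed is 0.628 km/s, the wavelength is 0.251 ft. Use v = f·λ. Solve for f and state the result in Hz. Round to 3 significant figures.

8210 Hz

Rearranging: f = v/λ.
v = 0.628 km/s = 628.0 m/s; λ = 0.251 ft = 0.07650 m.
f = 8209 Hz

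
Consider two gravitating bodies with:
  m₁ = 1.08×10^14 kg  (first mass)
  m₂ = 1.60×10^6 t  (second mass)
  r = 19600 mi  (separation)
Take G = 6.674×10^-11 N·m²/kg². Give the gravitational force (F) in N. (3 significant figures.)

From Newton's law of gravitation: F = Gm₁m₂/r².
m₁ = 1.08×10^14 kg; m₂ = 1.60×10^6 t = 1.600×10^9 kg; r = 19600 mi = 3.154×10^7 m; G = 6.674×10^-11 N·m²/kg².
F = 0.01159 N  (the unit combination reduces to kg·m/s² = N)

0.0116 N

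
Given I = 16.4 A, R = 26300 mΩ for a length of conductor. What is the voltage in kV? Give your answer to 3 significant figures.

Directly: V = IR.
I = 16.4 A; R = 26300 mΩ = 26.30 Ω.
V = 431.3 V
431.3 V × (1 kV / 1000 V) = 0.4313 kV

0.431 kV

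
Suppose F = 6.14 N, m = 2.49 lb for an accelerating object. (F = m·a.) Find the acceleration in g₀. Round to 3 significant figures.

0.554 g₀

Solving F = m·a for a: a = F/m.
F = 6.14 N; m = 2.49 lb = 1.129 kg.
a = 5.436 m/s²
5.436 m/s² × (1 g₀ / 9.807 m/s²) = 0.5543 g₀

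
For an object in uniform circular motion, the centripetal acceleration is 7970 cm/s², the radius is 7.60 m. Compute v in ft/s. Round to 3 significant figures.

80.7 ft/s

Rearranging a = v²/r for v: v = √(a·r).
a = 7970 cm/s² = 79.70 m/s²; r = 7.60 m.
v = 24.61 m/s
24.61 m/s × (1 ft/s / 0.3048 m/s) = 80.75 ft/s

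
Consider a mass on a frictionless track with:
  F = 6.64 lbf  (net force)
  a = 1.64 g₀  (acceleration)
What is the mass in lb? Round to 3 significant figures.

Rearranging: m = F/a.
F = 6.64 lbf = 29.54 N; a = 1.64 g₀ = 16.08 m/s².
m = 1.836 kg
1.836 kg × (1 lb / 0.4536 kg) = 4.049 lb

4.05 lb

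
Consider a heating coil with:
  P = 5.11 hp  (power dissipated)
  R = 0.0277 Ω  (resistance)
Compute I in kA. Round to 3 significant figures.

Solving P = I²R for I: I = √(P/R).
P = 5.11 hp = 3811 W; R = 0.0277 Ω.
I = 370.9 A
370.9 A × (1 kA / 1000 A) = 0.3709 kA

0.371 kA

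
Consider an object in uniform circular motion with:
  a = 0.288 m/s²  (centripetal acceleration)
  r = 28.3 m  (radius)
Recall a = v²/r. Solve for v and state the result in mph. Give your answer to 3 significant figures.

Rearranging a = v²/r for v: v = √(a·r).
a = 0.288 m/s²; r = 28.3 m.
v = 2.855 m/s
2.855 m/s × (1 mph / 0.4470 m/s) = 6.386 mph

6.39 mph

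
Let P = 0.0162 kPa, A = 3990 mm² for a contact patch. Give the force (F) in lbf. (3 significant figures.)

Solving P = F/A for F: F = P·A.
P = 0.0162 kPa = 16.20 Pa; A = 3990 mm² = 0.003990 m².
F = 0.06464 N
0.06464 N × (1 lbf / 4.448 N) = 0.01453 lbf

0.0145 lbf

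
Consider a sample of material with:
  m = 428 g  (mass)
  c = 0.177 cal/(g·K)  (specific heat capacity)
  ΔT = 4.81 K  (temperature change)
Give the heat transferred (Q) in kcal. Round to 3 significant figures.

0.364 kcal

Directly: Q = mcΔT.
m = 428 g = 0.4280 kg; c = 0.177 cal/(g·K) = 740.6 J/(kg·K); ΔT = 4.81 K.
Q = 1525 J
1525 J × (1 kcal / 4184 J) = 0.3644 kcal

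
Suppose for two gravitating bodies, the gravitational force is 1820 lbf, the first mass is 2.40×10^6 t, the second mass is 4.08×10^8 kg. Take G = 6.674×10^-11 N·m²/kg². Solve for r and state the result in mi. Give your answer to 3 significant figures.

Rearranging: r = √(G·m₁m₂/F).
F = 1820 lbf = 8096 N; m₁ = 2.40×10^6 t = 2.400×10^9 kg; m₂ = 4.08×10^8 kg; G = 6.674×10^-11 N·m²/kg².
r = 89.85 m
89.85 m × (1 mi / 1609 m) = 0.05583 mi

0.0558 mi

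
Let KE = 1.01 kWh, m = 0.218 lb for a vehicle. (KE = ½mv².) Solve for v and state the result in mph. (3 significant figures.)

19200 mph

Solving KE = ½mv² for v: v = √(2·KE/m).
KE = 1.01 kWh = 3.636×10^6 J; m = 0.218 lb = 0.09888 kg.
v = 8576 m/s
8576 m/s × (1 mph / 0.4470 m/s) = 19183 mph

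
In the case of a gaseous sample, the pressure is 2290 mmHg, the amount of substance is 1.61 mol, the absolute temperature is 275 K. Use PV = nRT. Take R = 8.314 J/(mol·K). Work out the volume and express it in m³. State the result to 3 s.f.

0.0121 m³

From the ideal-gas law: V = nRT/P.
P = 2290 mmHg = 3.053×10^5 Pa; n = 1.61 mol; T = 275 K; R = 8.314 J/(mol·K).
V = 0.01206 m³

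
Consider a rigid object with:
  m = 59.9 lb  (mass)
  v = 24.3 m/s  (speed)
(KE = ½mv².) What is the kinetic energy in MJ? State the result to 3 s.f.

KE is given directly by: KE = ½mv².
m = 59.9 lb = 27.17 kg; v = 24.3 m/s.
KE = 8022 J
8022 J × (1 MJ / 1.000×10^6 J) = 0.008022 MJ

0.00802 MJ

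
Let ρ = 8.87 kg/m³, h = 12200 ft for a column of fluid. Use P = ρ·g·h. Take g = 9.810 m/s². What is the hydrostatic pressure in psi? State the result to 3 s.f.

P is given directly by: P = ρgh.
ρ = 8.87 kg/m³; h = 12200 ft = 3719 m; g = 9.810 m/s².
P = 3.236×10^5 Pa
3.236×10^5 Pa × (1 psi / 6895 Pa) = 46.93 psi

46.9 psi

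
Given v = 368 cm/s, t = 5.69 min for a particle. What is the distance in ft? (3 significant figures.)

4120 ft

Rearranging v = d/t for d: d = v·t.
v = 368 cm/s = 3.680 m/s; t = 5.69 min = 341.4 s.
d = 1256 m
1256 m × (1 ft / 0.3048 m) = 4122 ft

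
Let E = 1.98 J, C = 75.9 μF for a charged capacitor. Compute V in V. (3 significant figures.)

Solving E = ½C·V² for V: V = √(2E/C).
E = 1.98 J; C = 75.9 μF = 7.590×10^-5 F.
V = 228.4 V  (the unit combination reduces to kg·m²/(A·s³) = V)

228 V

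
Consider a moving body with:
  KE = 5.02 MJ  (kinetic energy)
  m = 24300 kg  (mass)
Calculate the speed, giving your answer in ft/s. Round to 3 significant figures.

66.7 ft/s

Rearranging KE = ½mv² for v: v = √(2·KE/m).
KE = 5.02 MJ = 5.020×10^6 J; m = 24300 kg.
v = 20.33 m/s
20.33 m/s × (1 ft/s / 0.3048 m/s) = 66.69 ft/s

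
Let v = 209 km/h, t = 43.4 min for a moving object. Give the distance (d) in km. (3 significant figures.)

151 km

Rearranging: d = v·t.
v = 209 km/h = 58.06 m/s; t = 43.4 min = 2604 s.
d = 1.512×10^5 m
1.512×10^5 m × (1 km / 1000 m) = 151.2 km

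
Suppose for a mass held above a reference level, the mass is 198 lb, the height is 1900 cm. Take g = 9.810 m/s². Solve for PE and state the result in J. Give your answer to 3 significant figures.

16700 J

PE is given directly by: PE = mgh.
m = 198 lb = 89.81 kg; h = 1900 cm = 19.00 m; g = 9.810 m/s².
PE = 16740 J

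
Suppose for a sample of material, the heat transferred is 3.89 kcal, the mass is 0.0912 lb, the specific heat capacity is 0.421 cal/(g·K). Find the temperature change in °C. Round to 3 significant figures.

223 °C

Rearranging Q = m·c·ΔT for ΔT: ΔT = Q/(m·c).
Q = 3.89 kcal = 16276 J; m = 0.0912 lb = 0.04137 kg; c = 0.421 cal/(g·K) = 1761 J/(kg·K).
ΔT = 223.4 K
Since 1 °C = 1 K, 223.4 °C.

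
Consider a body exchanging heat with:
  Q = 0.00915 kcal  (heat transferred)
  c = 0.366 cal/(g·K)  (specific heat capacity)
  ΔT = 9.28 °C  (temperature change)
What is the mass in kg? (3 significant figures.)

0.00269 kg

Solving Q = m·c·ΔT for m: m = Q/(c·ΔT).
Q = 0.00915 kcal = 38.28 J; c = 0.366 cal/(g·K) = 1531 J/(kg·K); ΔT = 9.28 °C = 9.280 K.
m = 0.002694 kg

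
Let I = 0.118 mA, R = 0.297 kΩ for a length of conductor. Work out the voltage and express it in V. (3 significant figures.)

From Ohm's law: V = IR.
I = 0.118 mA = 1.180×10^-4 A; R = 0.297 kΩ = 297.0 Ω.
V = 0.03505 V

0.0350 V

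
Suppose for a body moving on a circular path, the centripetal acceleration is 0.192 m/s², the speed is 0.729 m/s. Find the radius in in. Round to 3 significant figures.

109 in

Rearranging a = v²/r for r: r = v²/a.
a = 0.192 m/s²; v = 0.729 m/s.
r = 2.768 m
2.768 m × (1 in / 0.02540 m) = 109.0 in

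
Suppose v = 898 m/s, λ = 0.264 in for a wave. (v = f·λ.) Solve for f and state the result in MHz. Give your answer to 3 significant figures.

0.134 MHz

Rearranging v = f·λ for f: f = v/λ.
v = 898 m/s; λ = 0.264 in = 0.006706 m.
f = 1.339×10^5 Hz
1.339×10^5 Hz × (1 MHz / 1.000×10^6 Hz) = 0.1339 MHz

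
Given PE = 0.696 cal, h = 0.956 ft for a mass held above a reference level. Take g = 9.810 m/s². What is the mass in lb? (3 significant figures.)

Rearranging PE = m·g·h for m: m = PE/(g·h).
PE = 0.696 cal = 2.912 J; h = 0.956 ft = 0.2914 m; g = 9.810 m/s².
m = 1.019 kg
1.019 kg × (1 lb / 0.4536 kg) = 2.246 lb

2.25 lb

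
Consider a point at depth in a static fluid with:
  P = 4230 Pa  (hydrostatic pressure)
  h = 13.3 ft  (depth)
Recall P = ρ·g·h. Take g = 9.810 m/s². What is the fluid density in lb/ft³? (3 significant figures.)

Rearranging P = ρ·g·h for ρ: ρ = P/(g·h).
P = 4230 Pa; h = 13.3 ft = 4.054 m; g = 9.810 m/s².
ρ = 106.4 kg/m³
106.4 kg/m³ × (1 lb/ft³ / 16.02 kg/m³) = 6.640 lb/ft³

6.64 lb/ft³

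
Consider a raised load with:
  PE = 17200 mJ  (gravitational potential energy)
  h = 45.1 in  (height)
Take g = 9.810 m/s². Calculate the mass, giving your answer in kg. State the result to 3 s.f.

1.53 kg

Rearranging PE = m·g·h for m: m = PE/(g·h).
PE = 17200 mJ = 17.20 J; h = 45.1 in = 1.146 m; g = 9.810 m/s².
m = 1.531 kg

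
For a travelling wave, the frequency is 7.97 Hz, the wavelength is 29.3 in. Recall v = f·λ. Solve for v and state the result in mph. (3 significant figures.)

13.3 mph

v is given directly by: v = fλ.
f = 7.97 Hz; λ = 29.3 in = 0.7442 m.
v = 5.931 m/s
5.931 m/s × (1 mph / 0.4470 m/s) = 13.27 mph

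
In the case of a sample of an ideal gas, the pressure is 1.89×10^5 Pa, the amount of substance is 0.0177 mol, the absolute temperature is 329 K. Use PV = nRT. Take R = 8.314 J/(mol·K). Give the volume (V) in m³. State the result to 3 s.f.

Solving PV = nRT for V: V = nRT/P.
P = 1.89×10^5 Pa; n = 0.0177 mol; T = 329 K; R = 8.314 J/(mol·K).
V = 2.562×10^-4 m³

2.56×10^-4 m³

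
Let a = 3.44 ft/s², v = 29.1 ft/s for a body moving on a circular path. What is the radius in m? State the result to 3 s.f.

75.0 m

Solving a = v²/r for r: r = v²/a.
a = 3.44 ft/s² = 1.049 m/s²; v = 29.1 ft/s = 8.870 m/s.
r = 75.03 m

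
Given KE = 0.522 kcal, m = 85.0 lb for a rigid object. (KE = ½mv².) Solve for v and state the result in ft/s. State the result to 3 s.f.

34.9 ft/s

Rearranging: v = √(2·KE/m).
KE = 0.522 kcal = 2184 J; m = 85.0 lb = 38.56 kg.
v = 10.64 m/s
10.64 m/s × (1 ft/s / 0.3048 m/s) = 34.92 ft/s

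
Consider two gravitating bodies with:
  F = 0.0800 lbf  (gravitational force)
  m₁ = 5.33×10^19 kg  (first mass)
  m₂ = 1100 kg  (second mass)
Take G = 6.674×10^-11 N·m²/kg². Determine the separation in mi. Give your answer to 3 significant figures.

Rearranging F = G·m₁·m₂/r² for r: r = √(G·m₁m₂/F).
F = 0.0800 lbf = 0.3559 N; m₁ = 5.33×10^19 kg; m₂ = 1100 kg; G = 6.674×10^-11 N·m²/kg².
r = 3.316×10^6 m
3.316×10^6 m × (1 mi / 1609 m) = 2060 mi

2060 mi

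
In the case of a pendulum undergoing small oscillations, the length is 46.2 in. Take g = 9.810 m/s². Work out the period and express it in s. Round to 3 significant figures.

2.17 s

Directly: T = 2π√(L/g).
L = 46.2 in = 1.173 m; g = 9.810 m/s².
T = 2.173 s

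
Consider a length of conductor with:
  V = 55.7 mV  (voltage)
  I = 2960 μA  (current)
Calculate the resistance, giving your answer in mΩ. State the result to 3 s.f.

18800 mΩ

Rearranging V = I·R for R: R = V/I.
V = 55.7 mV = 0.05570 V; I = 2960 μA = 0.002960 A.
R = 18.82 Ω
18.82 Ω × (1 mΩ / 0.001000 Ω) = 18818 mΩ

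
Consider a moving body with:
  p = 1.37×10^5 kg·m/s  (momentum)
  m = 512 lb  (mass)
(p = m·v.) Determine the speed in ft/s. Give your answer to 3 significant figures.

1940 ft/s

Rearranging p = m·v for v: v = p/m.
p = 1.37×10^5 kg·m/s; m = 512 lb = 232.2 kg.
v = 589.9 m/s
589.9 m/s × (1 ft/s / 0.3048 m/s) = 1935 ft/s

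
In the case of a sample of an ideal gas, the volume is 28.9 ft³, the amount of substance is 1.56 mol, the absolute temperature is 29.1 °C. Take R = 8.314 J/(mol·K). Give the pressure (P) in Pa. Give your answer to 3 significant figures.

Directly: P = nRT/V.
V = 28.9 ft³ = 0.8184 m³; n = 1.56 mol; T = 29.1 °C = 302.2 K; R = 8.314 J/(mol·K).
P = 4790 Pa  (the unit combination reduces to kg/(m·s²) = Pa)

4790 Pa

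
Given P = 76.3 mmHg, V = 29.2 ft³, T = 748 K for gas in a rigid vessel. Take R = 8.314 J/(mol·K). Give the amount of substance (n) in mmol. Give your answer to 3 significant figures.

Rearranging: n = PV/(RT).
P = 76.3 mmHg = 10172 Pa; V = 29.2 ft³ = 0.8269 m³; T = 748 K; R = 8.314 J/(mol·K).
n = 1.353 mol
1.353 mol × (1 mmol / 0.001000 mol) = 1353 mmol

1350 mmol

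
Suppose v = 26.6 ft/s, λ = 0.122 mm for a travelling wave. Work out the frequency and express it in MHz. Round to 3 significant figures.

Rearranging: f = v/λ.
v = 26.6 ft/s = 8.108 m/s; λ = 0.122 mm = 1.220×10^-4 m.
f = 66456 Hz
66456 Hz × (1 MHz / 1.000×10^6 Hz) = 0.06646 MHz

0.0665 MHz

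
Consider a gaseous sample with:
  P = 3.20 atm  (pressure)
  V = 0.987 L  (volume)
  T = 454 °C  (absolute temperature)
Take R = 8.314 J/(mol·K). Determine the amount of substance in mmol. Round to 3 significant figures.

From the ideal-gas law: n = PV/(RT).
P = 3.20 atm = 3.242×10^5 Pa; V = 0.987 L = 9.870×10^-4 m³; T = 454 °C = 727.1 K; R = 8.314 J/(mol·K).
n = 0.05294 mol
0.05294 mol × (1 mmol / 0.001000 mol) = 52.94 mmol

52.9 mmol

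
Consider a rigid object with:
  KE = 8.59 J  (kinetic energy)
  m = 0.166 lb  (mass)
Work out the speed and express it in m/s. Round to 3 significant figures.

15.1 m/s

Rearranging: v = √(2·KE/m).
KE = 8.59 J; m = 0.166 lb = 0.07530 kg.
v = 15.11 m/s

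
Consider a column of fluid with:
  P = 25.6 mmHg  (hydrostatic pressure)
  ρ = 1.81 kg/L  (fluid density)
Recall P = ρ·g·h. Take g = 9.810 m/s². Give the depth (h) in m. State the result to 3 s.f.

0.192 m

Solving P = ρ·g·h for h: h = P/(ρ·g).
P = 25.6 mmHg = 3413 Pa; ρ = 1.81 kg/L = 1810 kg/m³; g = 9.810 m/s².
h = 0.1922 m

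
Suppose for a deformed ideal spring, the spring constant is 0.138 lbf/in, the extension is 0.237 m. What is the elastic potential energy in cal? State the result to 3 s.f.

U is given directly by: U = ½kx².
k = 0.138 lbf/in = 24.17 N/m; x = 0.237 m.
U = 0.6787 J
0.6787 J × (1 cal / 4.184 J) = 0.1622 cal

0.162 cal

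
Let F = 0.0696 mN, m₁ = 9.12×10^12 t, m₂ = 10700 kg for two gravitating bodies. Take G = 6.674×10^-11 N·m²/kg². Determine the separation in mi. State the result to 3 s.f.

From Newton's law of gravitation: r = √(G·m₁m₂/F).
F = 0.0696 mN = 6.960×10^-5 N; m₁ = 9.12×10^12 t = 9.120×10^15 kg; m₂ = 10700 kg; G = 6.674×10^-11 N·m²/kg².
r = 9.673×10^6 m
9.673×10^6 m × (1 mi / 1609 m) = 6011 mi

6010 mi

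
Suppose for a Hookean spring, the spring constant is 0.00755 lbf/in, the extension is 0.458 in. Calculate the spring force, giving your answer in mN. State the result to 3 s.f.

F is given directly by: F = kx.
k = 0.00755 lbf/in = 1.322 N/m; x = 0.458 in = 0.01163 m.
F = 0.01538 N
0.01538 N × (1 mN / 0.001000 N) = 15.38 mN

15.4 mN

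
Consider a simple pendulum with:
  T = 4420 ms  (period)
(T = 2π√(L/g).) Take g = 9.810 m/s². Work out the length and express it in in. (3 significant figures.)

Solving T = 2π√(L/g) for L: L = g·(T/2π)².
T = 4420 ms = 4.420 s; g = 9.810 m/s².
L = 4.855 m
4.855 m × (1 in / 0.02540 m) = 191.1 in

191 in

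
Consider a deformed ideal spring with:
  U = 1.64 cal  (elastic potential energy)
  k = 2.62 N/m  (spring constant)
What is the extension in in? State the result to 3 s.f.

Rearranging U = ½k·x² for x: x = √(2U/k).
U = 1.64 cal = 6.862 J; k = 2.62 N/m.
x = 2.289 m
2.289 m × (1 in / 0.02540 m) = 90.10 in

90.1 in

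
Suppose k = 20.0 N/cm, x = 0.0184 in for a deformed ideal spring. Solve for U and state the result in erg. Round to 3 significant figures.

U is given directly by: U = ½kx².
k = 20.0 N/cm = 2000 N/m; x = 0.0184 in = 4.674×10^-4 m.
U = 2.184×10^-4 J  (the unit combination reduces to kg·m²/s² = J)
2.184×10^-4 J × (1 erg / 1.000×10^-7 J) = 2184 erg

2180 erg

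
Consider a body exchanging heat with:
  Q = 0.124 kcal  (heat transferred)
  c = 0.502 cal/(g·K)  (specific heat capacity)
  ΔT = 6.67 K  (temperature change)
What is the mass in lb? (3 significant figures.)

Rearranging: m = Q/(c·ΔT).
Q = 0.124 kcal = 518.8 J; c = 0.502 cal/(g·K) = 2100 J/(kg·K); ΔT = 6.67 K.
m = 0.03703 kg
0.03703 kg × (1 lb / 0.4536 kg) = 0.08164 lb

0.0816 lb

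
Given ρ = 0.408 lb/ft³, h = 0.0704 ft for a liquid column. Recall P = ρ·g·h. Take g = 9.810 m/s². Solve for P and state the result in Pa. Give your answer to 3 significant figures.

1.38 Pa

P is given directly by: P = ρgh.
ρ = 0.408 lb/ft³ = 6.536 kg/m³; h = 0.0704 ft = 0.02146 m; g = 9.810 m/s².
P = 1.376 Pa  (the unit combination reduces to kg/(m·s²) = Pa)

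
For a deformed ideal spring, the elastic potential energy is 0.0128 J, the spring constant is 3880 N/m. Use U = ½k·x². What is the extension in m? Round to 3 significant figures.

Rearranging U = ½k·x² for x: x = √(2U/k).
U = 0.0128 J; k = 3880 N/m.
x = 0.002569 m

0.00257 m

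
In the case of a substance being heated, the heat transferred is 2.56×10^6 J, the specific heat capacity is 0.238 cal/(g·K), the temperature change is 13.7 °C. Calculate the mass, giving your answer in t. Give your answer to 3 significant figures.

0.188 t

Rearranging: m = Q/(c·ΔT).
Q = 2.56×10^6 J; c = 0.238 cal/(g·K) = 995.8 J/(kg·K); ΔT = 13.7 °C = 13.70 K.
m = 187.7 kg
187.7 kg × (1 t / 1000 kg) = 0.1877 t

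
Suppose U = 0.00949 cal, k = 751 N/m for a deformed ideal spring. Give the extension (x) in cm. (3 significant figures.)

Rearranging: x = √(2U/k).
U = 0.00949 cal = 0.03971 J; k = 751 N/m.
x = 0.01028 m
0.01028 m × (1 cm / 0.01000 m) = 1.028 cm

1.03 cm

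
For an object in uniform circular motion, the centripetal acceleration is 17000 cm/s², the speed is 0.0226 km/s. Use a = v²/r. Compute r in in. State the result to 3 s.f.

118 in

Solving a = v²/r for r: r = v²/a.
a = 17000 cm/s² = 170.0 m/s²; v = 0.0226 km/s = 22.60 m/s.
r = 3.004 m
3.004 m × (1 in / 0.02540 m) = 118.3 in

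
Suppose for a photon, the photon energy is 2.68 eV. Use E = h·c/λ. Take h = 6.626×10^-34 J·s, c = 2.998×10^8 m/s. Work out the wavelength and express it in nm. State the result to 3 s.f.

463 nm

Rearranging E = h·c/λ for λ: λ = hc/E.
E = 2.68 eV = 4.294×10^-19 J; h = 6.626×10^-34 J·s; c = 2.998×10^8 m/s.
λ = 4.626×10^-7 m
4.626×10^-7 m × (1 nm / 1.000×10^-9 m) = 462.6 nm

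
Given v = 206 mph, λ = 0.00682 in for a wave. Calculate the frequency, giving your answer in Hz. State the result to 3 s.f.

Rearranging: f = v/λ.
v = 206 mph = 92.09 m/s; λ = 0.00682 in = 1.732×10^-4 m.
f = 5.316×10^5 Hz

5.32×10^5 Hz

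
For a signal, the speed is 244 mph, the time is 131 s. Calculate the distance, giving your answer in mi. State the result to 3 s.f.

Rearranging: d = v·t.
v = 244 mph = 109.1 m/s; t = 131 s.
d = 14289 m
14289 m × (1 mi / 1609 m) = 8.879 mi

8.88 mi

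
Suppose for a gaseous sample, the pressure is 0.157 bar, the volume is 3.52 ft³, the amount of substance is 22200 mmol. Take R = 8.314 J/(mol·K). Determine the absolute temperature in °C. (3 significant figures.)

Rearranging: T = PV/(nR).
P = 0.157 bar = 15700 Pa; V = 3.52 ft³ = 0.09968 m³; n = 22200 mmol = 22.20 mol; R = 8.314 J/(mol·K).
T = 8.479 K
8.479 K − 273.15 = -264.7 °C

-265 °C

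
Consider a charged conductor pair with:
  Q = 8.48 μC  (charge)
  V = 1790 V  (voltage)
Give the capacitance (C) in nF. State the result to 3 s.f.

Directly: C = Q/V.
Q = 8.48 μC = 8.480×10^-6 C; V = 1790 V.
C = 4.737×10^-9 F
4.737×10^-9 F × (1 nF / 1.000×10^-9 F) = 4.737 nF

4.74 nF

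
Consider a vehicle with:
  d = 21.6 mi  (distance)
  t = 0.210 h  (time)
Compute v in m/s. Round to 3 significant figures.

46.0 m/s

v is given directly by: v = d/t.
d = 21.6 mi = 34762 m; t = 0.210 h = 756.0 s.
v = 45.98 m/s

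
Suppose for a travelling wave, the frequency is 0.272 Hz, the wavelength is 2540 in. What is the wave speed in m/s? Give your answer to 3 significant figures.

17.5 m/s

Directly: v = fλ.
f = 0.272 Hz; λ = 2540 in = 64.52 m.
v = 17.55 m/s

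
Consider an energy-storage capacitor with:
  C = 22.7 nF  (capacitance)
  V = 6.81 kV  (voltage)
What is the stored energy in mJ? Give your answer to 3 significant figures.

526 mJ

E is given directly by: E = ½CV².
C = 22.7 nF = 2.270×10^-8 F; V = 6.81 kV = 6810 V.
E = 0.5264 J  (the unit combination reduces to kg·m²/s² = J)
0.5264 J × (1 mJ / 0.001000 J) = 526.4 mJ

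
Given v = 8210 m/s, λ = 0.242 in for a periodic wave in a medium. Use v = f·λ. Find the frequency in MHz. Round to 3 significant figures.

1.34 MHz

Rearranging: f = v/λ.
v = 8210 m/s; λ = 0.242 in = 0.006147 m.
f = 1.336×10^6 Hz
1.336×10^6 Hz × (1 MHz / 1.000×10^6 Hz) = 1.336 MHz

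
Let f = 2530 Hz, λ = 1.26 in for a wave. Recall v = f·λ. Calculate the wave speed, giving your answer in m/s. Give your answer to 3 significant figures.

81.0 m/s

Directly: v = fλ.
f = 2530 Hz; λ = 1.26 in = 0.03200 m.
v = 80.97 m/s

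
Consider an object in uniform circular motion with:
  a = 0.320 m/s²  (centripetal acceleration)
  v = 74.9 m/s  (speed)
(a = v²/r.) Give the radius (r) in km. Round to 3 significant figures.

17.5 km

Rearranging: r = v²/a.
a = 0.320 m/s²; v = 74.9 m/s.
r = 17531 m
17531 m × (1 km / 1000 m) = 17.53 km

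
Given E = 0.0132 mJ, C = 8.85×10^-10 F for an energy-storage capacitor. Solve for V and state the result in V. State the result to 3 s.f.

173 V

Rearranging E = ½C·V² for V: V = √(2E/C).
E = 0.0132 mJ = 1.320×10^-5 J; C = 8.85×10^-10 F.
V = 172.7 V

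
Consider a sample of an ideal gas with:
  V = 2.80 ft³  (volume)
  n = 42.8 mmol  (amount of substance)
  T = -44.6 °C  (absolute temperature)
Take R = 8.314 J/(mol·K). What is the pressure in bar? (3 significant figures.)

0.0103 bar

P is given directly by: P = nRT/V.
V = 2.80 ft³ = 0.07929 m³; n = 42.8 mmol = 0.04280 mol; T = -44.6 °C = 228.5 K; R = 8.314 J/(mol·K).
P = 1026 Pa  (the unit combination reduces to kg/(m·s²) = Pa)
1026 Pa × (1 bar / 1.000×10^5 Pa) = 0.01026 bar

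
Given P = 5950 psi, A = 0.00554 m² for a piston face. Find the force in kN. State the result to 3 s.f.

Rearranging P = F/A for F: F = P·A.
P = 5950 psi = 4.102×10^7 Pa; A = 0.00554 m².
F = 2.273×10^5 N
2.273×10^5 N × (1 kN / 1000 N) = 227.3 kN

227 kN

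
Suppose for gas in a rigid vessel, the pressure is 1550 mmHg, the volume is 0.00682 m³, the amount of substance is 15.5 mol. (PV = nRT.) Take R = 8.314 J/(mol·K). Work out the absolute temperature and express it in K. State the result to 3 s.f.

From the ideal-gas law: T = PV/(nR).
P = 1550 mmHg = 2.066×10^5 Pa; V = 0.00682 m³; n = 15.5 mol; R = 8.314 J/(mol·K).
T = 10.94 K

10.9 K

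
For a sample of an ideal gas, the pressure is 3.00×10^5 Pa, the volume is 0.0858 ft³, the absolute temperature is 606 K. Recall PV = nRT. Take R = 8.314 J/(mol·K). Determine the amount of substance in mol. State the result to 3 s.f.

0.145 mol

From the ideal-gas law: n = PV/(RT).
P = 3.00×10^5 Pa; V = 0.0858 ft³ = 0.002430 m³; T = 606 K; R = 8.314 J/(mol·K).
n = 0.1447 mol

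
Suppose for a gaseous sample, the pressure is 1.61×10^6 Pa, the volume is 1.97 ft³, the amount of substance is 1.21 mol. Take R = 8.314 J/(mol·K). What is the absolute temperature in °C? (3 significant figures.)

8650 °C

Rearranging: T = PV/(nR).
P = 1.61×10^6 Pa; V = 1.97 ft³ = 0.05578 m³; n = 1.21 mol; R = 8.314 J/(mol·K).
T = 8928 K
8928 K − 273.15 = 8655 °C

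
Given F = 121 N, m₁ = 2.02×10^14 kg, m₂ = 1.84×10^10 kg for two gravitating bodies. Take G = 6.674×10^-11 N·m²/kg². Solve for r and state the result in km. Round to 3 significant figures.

1430 km

Rearranging: r = √(G·m₁m₂/F).
F = 121 N; m₁ = 2.02×10^14 kg; m₂ = 1.84×10^10 kg; G = 6.674×10^-11 N·m²/kg².
r = 1.432×10^6 m
1.432×10^6 m × (1 km / 1000 m) = 1432 km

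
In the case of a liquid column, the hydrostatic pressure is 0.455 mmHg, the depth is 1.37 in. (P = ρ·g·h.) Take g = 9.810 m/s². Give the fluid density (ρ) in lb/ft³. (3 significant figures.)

11.1 lb/ft³

Solving P = ρ·g·h for ρ: ρ = P/(g·h).
P = 0.455 mmHg = 60.66 Pa; h = 1.37 in = 0.03480 m; g = 9.810 m/s².
ρ = 177.7 kg/m³
177.7 kg/m³ × (1 lb/ft³ / 16.02 kg/m³) = 11.09 lb/ft³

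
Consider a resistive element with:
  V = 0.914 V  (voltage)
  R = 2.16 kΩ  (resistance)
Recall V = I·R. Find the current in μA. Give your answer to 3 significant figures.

From Ohm's law: I = V/R.
V = 0.914 V; R = 2.16 kΩ = 2160 Ω.
I = 4.231×10^-4 A
4.231×10^-4 A × (1 μA / 1.000×10^-6 A) = 423.1 μA

423 μA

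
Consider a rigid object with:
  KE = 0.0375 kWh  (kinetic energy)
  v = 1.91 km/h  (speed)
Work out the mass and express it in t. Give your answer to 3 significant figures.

959 t

Solving KE = ½mv² for m: m = 2·KE/v².
KE = 0.0375 kWh = 1.350×10^5 J; v = 1.91 km/h = 0.5306 m/s.
m = 9.592×10^5 kg
9.592×10^5 kg × (1 t / 1000 kg) = 959.2 t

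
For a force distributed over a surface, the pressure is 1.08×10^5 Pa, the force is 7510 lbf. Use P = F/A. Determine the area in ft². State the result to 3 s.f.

3.33 ft²

Rearranging P = F/A for A: A = F/P.
P = 1.08×10^5 Pa; F = 7510 lbf = 33406 N.
A = 0.3093 m²
0.3093 m² × (1 ft² / 0.09290 m²) = 3.329 ft²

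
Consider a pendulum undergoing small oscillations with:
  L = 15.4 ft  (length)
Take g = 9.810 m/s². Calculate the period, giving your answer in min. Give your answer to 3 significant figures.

Directly: T = 2π√(L/g).
L = 15.4 ft = 4.694 m; g = 9.810 m/s².
T = 4.346 s
4.346 s × (1 min / 60.00 s) = 0.07244 min

0.0724 min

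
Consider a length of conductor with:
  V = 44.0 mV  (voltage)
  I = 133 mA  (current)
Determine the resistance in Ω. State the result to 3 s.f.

Rearranging: R = V/I.
V = 44.0 mV = 0.04400 V; I = 133 mA = 0.1330 A.
R = 0.3308 Ω

0.331 Ω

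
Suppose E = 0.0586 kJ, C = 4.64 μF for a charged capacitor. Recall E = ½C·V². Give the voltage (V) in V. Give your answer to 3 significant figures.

Rearranging: V = √(2E/C).
E = 0.0586 kJ = 58.60 J; C = 4.64 μF = 4.640×10^-6 F.
V = 5026 V

5030 V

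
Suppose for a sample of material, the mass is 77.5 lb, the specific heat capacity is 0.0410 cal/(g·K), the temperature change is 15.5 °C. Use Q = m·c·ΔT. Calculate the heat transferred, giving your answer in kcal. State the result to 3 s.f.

22.3 kcal

Q is given directly by: Q = mcΔT.
m = 77.5 lb = 35.15 kg; c = 0.0410 cal/(g·K) = 171.5 J/(kg·K); ΔT = 15.5 °C = 15.50 K.
Q = 93471 J
93471 J × (1 kcal / 4184 J) = 22.34 kcal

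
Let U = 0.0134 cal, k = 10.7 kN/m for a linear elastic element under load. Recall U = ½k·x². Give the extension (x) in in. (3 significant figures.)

0.127 in

Solving U = ½k·x² for x: x = √(2U/k).
U = 0.0134 cal = 0.05607 J; k = 10.7 kN/m = 10700 N/m.
x = 0.003237 m
0.003237 m × (1 in / 0.02540 m) = 0.1274 in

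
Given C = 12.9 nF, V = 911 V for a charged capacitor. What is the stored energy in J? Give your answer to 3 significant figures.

0.00535 J

E is given directly by: E = ½CV².
C = 12.9 nF = 1.290×10^-8 F; V = 911 V.
E = 0.005353 J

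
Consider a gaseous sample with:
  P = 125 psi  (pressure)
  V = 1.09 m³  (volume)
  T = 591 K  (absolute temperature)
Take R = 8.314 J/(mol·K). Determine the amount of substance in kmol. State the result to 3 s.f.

Solving PV = nRT for n: n = PV/(RT).
P = 125 psi = 8.618×10^5 Pa; V = 1.09 m³; T = 591 K; R = 8.314 J/(mol·K).
n = 191.2 mol
191.2 mol × (1 kmol / 1000 mol) = 0.1912 kmol

0.191 kmol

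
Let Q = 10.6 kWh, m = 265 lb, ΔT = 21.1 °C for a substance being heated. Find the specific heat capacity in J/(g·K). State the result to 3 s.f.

Rearranging: c = Q/(m·ΔT).
Q = 10.6 kWh = 3.816×10^7 J; m = 265 lb = 120.2 kg; ΔT = 21.1 °C = 21.10 K.
c = 15046 J/(kg·K)
15046 J/(kg·K) × (1 J/(g·K) / 1000 J/(kg·K)) = 15.05 J/(g·K)

15.0 J/(g·K)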